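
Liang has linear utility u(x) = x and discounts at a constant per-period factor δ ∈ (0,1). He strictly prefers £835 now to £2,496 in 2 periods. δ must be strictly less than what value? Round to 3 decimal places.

δ < 0.578

Under u(x) = x this choice says 835 > δ^2·2496.
Hence δ^2 < 835/2496 = 0.33454, and x ↦ x^(1/2) is increasing on (0,∞).
δ < (835/2496)^(1/2) ≈ 0.578.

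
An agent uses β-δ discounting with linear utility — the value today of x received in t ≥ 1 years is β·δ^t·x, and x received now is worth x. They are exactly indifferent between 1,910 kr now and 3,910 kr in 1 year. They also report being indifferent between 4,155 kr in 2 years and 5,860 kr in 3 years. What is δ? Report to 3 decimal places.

The second indifference involves only future payoffs, so β cancels: β·δ^2·4155 = β·δ^3·5860, giving δ = 4155/5860 = 0.70904.

δ ≈ 0.709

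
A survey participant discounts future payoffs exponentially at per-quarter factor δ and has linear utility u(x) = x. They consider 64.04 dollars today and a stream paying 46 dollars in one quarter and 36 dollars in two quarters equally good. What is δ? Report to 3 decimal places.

The stream is worth 46δ + 36δ² today, so 46δ + 36δ² = 64.04.
Rearranged: 36δ² + 46δ − 64.04 = 0.
δ = (−46 + √(46² + 4·36·64.04)) / (2·36) = (−46 + √11337.76) / 72 ≈ 0.840.

δ ≈ 0.840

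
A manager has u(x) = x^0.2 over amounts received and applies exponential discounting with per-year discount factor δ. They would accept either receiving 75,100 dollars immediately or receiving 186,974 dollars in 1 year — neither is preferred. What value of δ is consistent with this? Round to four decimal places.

δ ≈ 0.8332

Equating discounted utilities: u(75100) = δ·u(186974) ⇒ δ = u(75100)/u(186974).
With u(x) = x^0.2: δ = 75100^0.2/186974^0.2 = (75100/186974)^0.2 = 0.83324.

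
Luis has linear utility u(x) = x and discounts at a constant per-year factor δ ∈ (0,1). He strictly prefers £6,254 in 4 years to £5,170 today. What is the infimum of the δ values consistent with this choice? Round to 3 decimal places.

Comparing present values: 5170 < δ^4·6254.
Hence δ^4 > 5170/6254 = 0.82667, and x ↦ x^(1/4) is increasing on (0,∞).
δ > 0.82667^(1/4) = 0.954.

δ > 0.954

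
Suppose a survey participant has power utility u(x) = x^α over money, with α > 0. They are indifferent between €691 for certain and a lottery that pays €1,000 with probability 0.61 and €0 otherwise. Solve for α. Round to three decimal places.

EU(lottery) = 0.61·1000^α + 0.39·0 = 0.61·1000^α.
Equating: 691^α = 0.61·1000^α, i.e. 0.6910^α = 0.61.
α = ln(0.61) / ln(691/1000) = -0.494296/-0.369615 ≈ 1.337.

α ≈ 1.337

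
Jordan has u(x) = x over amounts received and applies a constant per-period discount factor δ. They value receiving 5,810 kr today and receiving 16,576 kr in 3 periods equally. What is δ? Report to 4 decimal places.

Equating discounted utilities: u(5810) = δ^3·u(16576) ⇒ δ^3 = u(5810)/u(16576).
With u(x) = x: δ^3 = 5810/16576 = 0.35051.
Hence δ = (0.35051)^(1/3) = 0.705070.

δ ≈ 0.7051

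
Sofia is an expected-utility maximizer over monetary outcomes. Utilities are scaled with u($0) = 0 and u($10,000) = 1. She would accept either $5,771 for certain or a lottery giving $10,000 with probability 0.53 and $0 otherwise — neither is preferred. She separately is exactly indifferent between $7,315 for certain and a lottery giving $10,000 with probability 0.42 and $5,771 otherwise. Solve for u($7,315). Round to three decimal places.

0.727

First, u($5,771) = 0.53·u($10,000) + 0.47·u($0) = 0.53.
The second indifference gives u($7,315) = 0.42·u($10,000) + 0.58·u($5,771) = 0.42·1.00 + 0.58·0.53 = 0.7274.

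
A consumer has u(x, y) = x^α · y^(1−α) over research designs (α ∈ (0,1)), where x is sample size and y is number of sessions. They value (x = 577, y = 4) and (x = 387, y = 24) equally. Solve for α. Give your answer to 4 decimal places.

α ≈ 0.8177

Set the two utilities equal: 577^α·4^(1−α) = 387^α·24^(1−α).
(577/387)^α = (24/4)^(1−α); take logs: α·ln(577/387) = (1−α)·ln(24/4), i.e. α·0.3994176 = (1−α)·1.7917595.
Thus α·(2.1911771) = 1.7917595, so α = 1.7917595/2.1911771 ≈ 0.8177.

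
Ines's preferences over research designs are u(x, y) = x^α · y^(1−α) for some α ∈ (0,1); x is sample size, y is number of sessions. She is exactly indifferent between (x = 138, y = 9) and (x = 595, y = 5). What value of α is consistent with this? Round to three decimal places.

The Cobb–Douglas utilities coincide, so 138^α·9^(1−α) = 595^α·5^(1−α).
Taking logs: α·ln 138 + (1−α)·ln 9 = α·ln 595 + (1−α)·ln 5, i.e. α·-1.461308 = (1−α)·-0.587787.
So α/(1−α) = (-0.587787)/(-1.461308) = 0.402233, and α = 0.402233/1.402233 ≈ 0.287.

α ≈ 0.287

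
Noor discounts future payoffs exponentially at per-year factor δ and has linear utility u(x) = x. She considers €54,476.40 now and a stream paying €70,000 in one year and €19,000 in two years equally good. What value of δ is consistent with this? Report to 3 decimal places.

δ ≈ 0.660

The stream is worth 70000δ + 19000δ² today, so 70000δ + 19000δ² = 54476.40.
That is, 19000δ² + 70000δ − 54476.40 = 0, a quadratic in δ.
By the quadratic formula (taking the positive root), δ = (−70000 + √9040206400.00) / 38000 ≈ 0.660.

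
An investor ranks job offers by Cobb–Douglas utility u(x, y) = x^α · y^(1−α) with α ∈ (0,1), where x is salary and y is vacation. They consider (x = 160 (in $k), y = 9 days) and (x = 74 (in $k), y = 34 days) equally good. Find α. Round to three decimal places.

Indifference: 160^α · 9^(1−α) = 74^α · 34^(1−α).
Taking logs: α·ln 160 + (1−α)·ln 9 = α·ln 74 + (1−α)·ln 34, i.e. α·0.771109 = (1−α)·1.329136.
Thus α·(2.100245) = 1.329136, so α = 1.329136/2.100245 ≈ 0.633.

α ≈ 0.633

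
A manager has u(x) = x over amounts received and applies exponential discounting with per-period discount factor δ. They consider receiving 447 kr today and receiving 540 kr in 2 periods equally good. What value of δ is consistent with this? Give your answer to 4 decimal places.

δ ≈ 0.9098

The payoff in 2 periods is discounted by δ^2, so u(447) = δ^2·u(540) and δ^2 = u(447)/u(540).
With u(x) = x: δ^2 = 447/540 = 0.82778.
Hence δ = (0.82778)^(1/2) = 0.909823.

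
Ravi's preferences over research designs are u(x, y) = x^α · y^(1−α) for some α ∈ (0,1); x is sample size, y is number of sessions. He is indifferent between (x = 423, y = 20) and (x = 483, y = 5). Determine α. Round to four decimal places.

Indifference: 423^α · 20^(1−α) = 483^α · 5^(1−α).
(423/483)^α = (5/20)^(1−α); take logs: α·ln(423/483) = (1−α)·ln(5/20), i.e. α·-0.1326445 = (1−α)·-1.3862944.
With A = -0.1326445 and B = -1.3862944: α·A = (1−α)·B, so α = B/(A+B) = -1.3862944/-1.5189389 ≈ 0.9127.

α ≈ 0.9127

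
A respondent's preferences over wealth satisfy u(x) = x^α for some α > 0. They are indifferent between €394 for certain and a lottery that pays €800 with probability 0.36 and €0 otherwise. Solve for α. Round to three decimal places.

EU(lottery) = 0.36·800^α + 0.64·0 = 0.36·800^α.
Equating: 394^α = 0.36·800^α, i.e. 0.4925^α = 0.36.
Taking logs: α·ln(394/800) = ln(0.36), so α = -1.021651 / -0.708261 ≈ 1.442.

α ≈ 1.442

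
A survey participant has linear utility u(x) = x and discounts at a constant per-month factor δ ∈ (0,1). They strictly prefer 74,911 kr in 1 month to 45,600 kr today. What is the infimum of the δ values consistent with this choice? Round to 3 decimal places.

δ > 0.609

Comparing present values: 45600 < δ·74911.
So δ > 45600/74911 = 0.60872.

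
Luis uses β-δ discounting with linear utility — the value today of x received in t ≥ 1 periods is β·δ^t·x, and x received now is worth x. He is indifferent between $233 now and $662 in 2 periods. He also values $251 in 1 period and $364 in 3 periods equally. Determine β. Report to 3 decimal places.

β ≈ 0.510

The second indifference involves only future payoffs, so β cancels: β·δ^1·251 = β·δ^3·364, giving δ^2 = 251/364 = 0.68956, so δ = 0.83040.
Substituting δ into 233 = β·δ^2·662: β = 233/(456.489) ≈ 0.510.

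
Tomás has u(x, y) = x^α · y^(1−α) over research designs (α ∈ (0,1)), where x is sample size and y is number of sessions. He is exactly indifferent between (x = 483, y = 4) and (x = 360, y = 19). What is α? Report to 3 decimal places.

Indifference: 483^α · 4^(1−α) = 360^α · 19^(1−α).
Rearrange to (483/360)^α = (19/4)^(1−α) and take logs: α·0.293913 = (1−α)·1.558145.
Thus α·(1.852058) = 1.558145, so α = 1.558145/1.852058 ≈ 0.841.

α ≈ 0.841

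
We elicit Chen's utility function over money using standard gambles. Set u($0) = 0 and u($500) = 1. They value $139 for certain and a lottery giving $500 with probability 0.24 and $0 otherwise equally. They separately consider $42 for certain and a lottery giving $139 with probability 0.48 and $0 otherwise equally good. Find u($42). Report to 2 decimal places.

0.12

From the first indifference, u($139) = 0.24·u($500) + 0.76·u($0) = 0.24·1 + 0.76·0 = 0.24.
Chaining: u($42) = 0.48·0.24 + 0.52·0.00 = 0.1152.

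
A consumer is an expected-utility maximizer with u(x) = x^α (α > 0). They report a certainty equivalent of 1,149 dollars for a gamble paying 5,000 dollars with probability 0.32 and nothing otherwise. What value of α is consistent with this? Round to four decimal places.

α ≈ 0.7748

The lottery's expected utility is 0.32·u(5000) + 0.68·u(0) = 0.32·5000^α (since u(0) = 0 for α > 0).
Setting u(1149) equal to that: 1149^α = 0.32·5000^α ⇒ (1149/5000)^α = 0.32.
Taking logs: α·ln(1149/5000) = ln(0.32), so α = -1.1394343 / -1.4705459 ≈ 0.7748.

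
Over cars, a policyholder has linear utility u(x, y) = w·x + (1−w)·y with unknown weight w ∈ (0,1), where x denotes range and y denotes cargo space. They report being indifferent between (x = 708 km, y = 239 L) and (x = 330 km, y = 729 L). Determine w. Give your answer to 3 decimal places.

w = 0.565

Equating utilities: w·708 + (1−w)·239 = w·330 + (1−w)·729.
Collecting terms: w·378 = (1−w)·490.
Hence w = 490/(378+490) = 490/868 = 0.565.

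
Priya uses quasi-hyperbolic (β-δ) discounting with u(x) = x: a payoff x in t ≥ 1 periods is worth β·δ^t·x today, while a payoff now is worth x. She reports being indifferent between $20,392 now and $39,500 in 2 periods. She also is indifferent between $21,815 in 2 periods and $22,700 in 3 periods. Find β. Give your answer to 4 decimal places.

β ≈ 0.5590

Both payoffs in the second observation are in the future, so β drops out: δ^2·21815 = δ^3·22700 ⇒ δ = 21815/22700 = 0.96101.
Now use the now-vs-future pair: 20392 = β·δ^2·39500 gives β = 20392/(0.92355·39500) ≈ 0.5590.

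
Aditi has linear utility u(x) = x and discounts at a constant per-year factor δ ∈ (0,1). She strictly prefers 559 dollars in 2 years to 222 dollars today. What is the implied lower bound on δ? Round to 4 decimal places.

δ > 0.6302

Under u(x) = x this choice says 222 < δ^2·559.
So δ^2 > 222/559 = 0.39714; taking the square root of both positive sides preserves the inequality.
δ > (222/559)^(1/2) ≈ 0.6302.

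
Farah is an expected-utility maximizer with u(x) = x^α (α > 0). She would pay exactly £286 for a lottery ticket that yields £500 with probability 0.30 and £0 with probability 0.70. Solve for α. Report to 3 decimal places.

EU(lottery) = 0.30·500^α + 0.70·0 = 0.30·500^α.
Equating: 286^α = 0.30·500^α, i.e. 0.5720^α = 0.30.
Take logs: α = ln 0.30 / ln(286/500) ≈ 2.15528.

α ≈ 2.155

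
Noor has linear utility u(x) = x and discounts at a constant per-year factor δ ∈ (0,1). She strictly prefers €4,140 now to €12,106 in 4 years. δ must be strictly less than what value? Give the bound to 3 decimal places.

Comparing present values: 4140 > δ^4·12106.
So δ^4 < 4140/12106 = 0.34198; taking the 4th root of both positive sides preserves the inequality.
δ < (4140/12106)^(1/4) ≈ 0.765.

δ < 0.765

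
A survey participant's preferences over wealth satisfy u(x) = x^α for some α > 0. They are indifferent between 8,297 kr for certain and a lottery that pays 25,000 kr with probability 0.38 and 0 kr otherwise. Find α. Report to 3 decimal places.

α ≈ 0.877

Since u(0) = 0, the lottery's EU is 0.38·25000^α.
Indifference: 8297^α = 0.38·25000^α, so (8297/25000)^α = 0.38.
Take logs: α = ln 0.38 / ln(8297/25000) ≈ 0.87724.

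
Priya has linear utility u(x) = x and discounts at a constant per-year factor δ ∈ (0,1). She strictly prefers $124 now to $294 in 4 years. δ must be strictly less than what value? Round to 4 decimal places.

δ < 0.8059

Comparing present values: 124 > δ^4·294.
Hence δ^4 < 124/294 = 0.42177, and x ↦ x^(1/4) is increasing on (0,∞).
δ < 0.42177^(1/4) = 0.8059.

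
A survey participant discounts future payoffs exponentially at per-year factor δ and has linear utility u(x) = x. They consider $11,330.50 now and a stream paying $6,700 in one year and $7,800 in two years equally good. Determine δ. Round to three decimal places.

Equating present values: 11330.50 = 6700δ + 7800δ².
That is, 7800δ² + 6700δ − 11330.50 = 0, a quadratic in δ.
The positive root is δ = [−6700 + √(6700² + 4·7800·11330.50)] / (2·7800) = (−6700 + 19960.000)/15600 ≈ 0.850.

δ ≈ 0.850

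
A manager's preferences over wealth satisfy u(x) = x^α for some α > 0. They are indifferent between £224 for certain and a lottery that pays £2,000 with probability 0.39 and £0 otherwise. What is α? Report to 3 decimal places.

Since u(0) = 0, the lottery's EU is 0.39·2000^α.
Setting u(224) equal to that: 224^α = 0.39·2000^α ⇒ (224/2000)^α = 0.39.
Taking logs: α·ln(224/2000) = ln(0.39), so α = -0.941609 / -2.189256 ≈ 0.430.

α ≈ 0.430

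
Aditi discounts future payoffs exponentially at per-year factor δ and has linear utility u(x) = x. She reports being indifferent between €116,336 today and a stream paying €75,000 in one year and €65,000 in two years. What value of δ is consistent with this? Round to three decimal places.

δ ≈ 0.880

The stream is worth 75000δ + 65000δ² today, so 75000δ + 65000δ² = 116336.
Rearranged: 65000δ² + 75000δ − 116336 = 0.
By the quadratic formula (taking the positive root), δ = (−75000 + √35872360000.00) / 130000 ≈ 0.880.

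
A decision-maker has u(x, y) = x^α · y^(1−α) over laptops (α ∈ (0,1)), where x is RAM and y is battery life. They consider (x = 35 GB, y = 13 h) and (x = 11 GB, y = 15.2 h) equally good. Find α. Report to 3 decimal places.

α ≈ 0.119

Indifference: 35^α · 13^(1−α) = 11^α · 15.2^(1−α).
(35/11)^α = (15.2/13)^(1−α); take logs: α·ln(35/11) = (1−α)·ln(15.2/13), i.e. α·1.157453 = (1−α)·0.156346.
With A = 1.157453 and B = 0.156346: α·A = (1−α)·B, so α = B/(A+B) = 0.156346/1.313799 ≈ 0.119.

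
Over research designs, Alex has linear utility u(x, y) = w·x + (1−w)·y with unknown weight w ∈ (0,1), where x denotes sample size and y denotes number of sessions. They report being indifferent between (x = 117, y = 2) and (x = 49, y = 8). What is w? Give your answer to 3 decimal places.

Indifference: w·117 + (1−w)·2 = w·49 + (1−w)·8.
Collecting terms: w·68 = (1−w)·6.
Hence w = 6/(68+6) = 6/74 = 0.081.

w = 0.081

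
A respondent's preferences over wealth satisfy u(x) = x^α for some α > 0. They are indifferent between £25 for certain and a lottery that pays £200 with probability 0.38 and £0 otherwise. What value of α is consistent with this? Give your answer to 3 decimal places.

α ≈ 0.465

Since u(0) = 0, the lottery's EU is 0.38·200^α.
Indifference: 25^α = 0.38·200^α, so (25/200)^α = 0.38.
α = ln(0.38) / ln(25/200) = -0.967584/-2.079442 ≈ 0.465.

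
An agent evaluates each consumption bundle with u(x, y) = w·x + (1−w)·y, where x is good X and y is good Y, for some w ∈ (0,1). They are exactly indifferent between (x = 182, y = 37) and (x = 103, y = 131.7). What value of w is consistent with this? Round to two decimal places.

Indifference: w·182 + (1−w)·37 = w·103 + (1−w)·131.7.
w·(182−103) = (1−w)·(131.7−37), i.e. w·79 = (1−w)·94.7.
The marginal rate of substitution is 94.7/79, so w = 94.7/(79+94.7) = 0.55.

w = 0.55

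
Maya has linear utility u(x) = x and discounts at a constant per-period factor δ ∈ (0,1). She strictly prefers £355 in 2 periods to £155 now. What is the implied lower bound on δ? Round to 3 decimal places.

Under u(x) = x this choice says 155 < δ^2·355.
Dividing by 355: δ^2 > 0.43662. Both sides are positive, so the square root keeps the direction.
δ > 0.43662^(1/2) = 0.661.

δ > 0.661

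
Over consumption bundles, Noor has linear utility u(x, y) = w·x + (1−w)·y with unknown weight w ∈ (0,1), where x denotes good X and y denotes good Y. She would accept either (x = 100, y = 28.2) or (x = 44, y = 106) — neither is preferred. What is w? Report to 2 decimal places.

Indifference: w·100 + (1−w)·28.2 = w·44 + (1−w)·106.
w·(100−44) = (1−w)·(106−28.2), i.e. w·56 = (1−w)·77.8.
Hence w = 77.8/(56+77.8) = 77.8/133.8 = 0.58.

w = 0.58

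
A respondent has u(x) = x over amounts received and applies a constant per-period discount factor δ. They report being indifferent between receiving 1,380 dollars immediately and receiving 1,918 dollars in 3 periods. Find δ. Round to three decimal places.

δ ≈ 0.896

Equating discounted utilities: u(1380) = δ^3·u(1918) ⇒ δ^3 = u(1380)/u(1918).
With u(x) = x: δ^3 = 1380/1918 = 0.71950.
So δ = 0.71950^(1/3) ≈ 0.896.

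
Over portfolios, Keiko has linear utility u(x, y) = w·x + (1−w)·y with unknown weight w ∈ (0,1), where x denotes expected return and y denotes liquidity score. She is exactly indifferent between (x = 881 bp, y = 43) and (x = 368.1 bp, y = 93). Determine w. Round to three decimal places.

w = 0.089

Indifference: w·881 + (1−w)·43 = w·368.1 + (1−w)·93.
Collecting terms: w·512.9 = (1−w)·50.
The marginal rate of substitution is 50/512.9, so w = 50/(512.9+50) = 0.089.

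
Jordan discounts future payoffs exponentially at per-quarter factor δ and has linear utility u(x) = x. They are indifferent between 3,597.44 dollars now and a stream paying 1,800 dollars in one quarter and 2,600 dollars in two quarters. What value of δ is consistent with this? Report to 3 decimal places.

δ ≈ 0.880

Present value of the stream is 1800·δ + 2600·δ². Indifference gives 1800δ + 2600δ² = 3597.44.
That is, 2600δ² + 1800δ − 3597.44 = 0, a quadratic in δ.
By the quadratic formula (taking the positive root), δ = (−1800 + √40653376.00) / 5200 ≈ 0.880.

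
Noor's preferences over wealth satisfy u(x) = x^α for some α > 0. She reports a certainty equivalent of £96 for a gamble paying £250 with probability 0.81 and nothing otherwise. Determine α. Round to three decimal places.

EU(lottery) = 0.81·250^α + 0.19·0 = 0.81·250^α.
Equating: 96^α = 0.81·250^α, i.e. 0.3840^α = 0.81.
Taking logs: α·ln(96/250) = ln(0.81), so α = -0.210721 / -0.957113 ≈ 0.220.

α ≈ 0.220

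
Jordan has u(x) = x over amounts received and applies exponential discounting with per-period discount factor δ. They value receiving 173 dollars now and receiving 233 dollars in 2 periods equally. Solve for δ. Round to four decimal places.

Equating discounted utilities: u(173) = δ^2·u(233) ⇒ δ^2 = u(173)/u(233).
With u(x) = x: δ^2 = 173/233 = 0.74249.
Taking the square root: δ = 0.74249^(1/2) ≈ 0.8617.

δ ≈ 0.8617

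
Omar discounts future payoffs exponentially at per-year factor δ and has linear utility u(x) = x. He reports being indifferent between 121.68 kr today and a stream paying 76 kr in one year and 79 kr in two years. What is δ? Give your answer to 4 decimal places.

The stream is worth 76δ + 79δ² today, so 76δ + 79δ² = 121.68.
So 79δ² + 76δ − 121.68 = 0.
The positive root is δ = [−76 + √(76² + 4·79·121.68)] / (2·79) = (−76 + 210.302)/158 ≈ 0.8500.

δ ≈ 0.8500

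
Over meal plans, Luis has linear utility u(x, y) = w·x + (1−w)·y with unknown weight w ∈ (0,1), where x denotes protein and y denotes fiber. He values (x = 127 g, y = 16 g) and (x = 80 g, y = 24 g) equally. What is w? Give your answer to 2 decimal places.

w = 0.15

u(127,16) = u(80,24) means w·127 + (1−w)·16 = w·80 + (1−w)·24.
Collecting terms: w·47 = (1−w)·8.
So w/(1−w) = 8/47 = 0.1702, giving w = 8/(47+8) = 0.15.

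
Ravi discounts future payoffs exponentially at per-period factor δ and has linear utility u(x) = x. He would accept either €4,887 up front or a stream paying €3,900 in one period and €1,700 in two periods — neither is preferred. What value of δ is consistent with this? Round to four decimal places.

δ ≈ 0.9000

Equating present values: 4887 = 3900δ + 1700δ².
Rearranged: 1700δ² + 3900δ − 4887 = 0.
δ = (−3900 + √(3900² + 4·1700·4887)) / (2·1700) = (−3900 + √48441600.00) / 3400 ≈ 0.9000.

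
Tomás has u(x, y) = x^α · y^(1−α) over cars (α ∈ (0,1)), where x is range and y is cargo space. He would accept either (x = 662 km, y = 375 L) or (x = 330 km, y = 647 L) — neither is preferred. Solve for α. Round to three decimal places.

α ≈ 0.439

The Cobb–Douglas utilities coincide, so 662^α·375^(1−α) = 330^α·647^(1−α).
Rearrange to (662/330)^α = (647/375)^(1−α) and take logs: α·0.696173 = (1−α)·0.545420.
Thus α·(1.241593) = 0.545420, so α = 0.545420/1.241593 ≈ 0.439.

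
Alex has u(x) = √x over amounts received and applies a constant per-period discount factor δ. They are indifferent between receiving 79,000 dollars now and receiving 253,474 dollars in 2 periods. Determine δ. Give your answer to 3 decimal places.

Indifference means u(79000) = δ^2 · u(253474), so δ^2 = u(79000)/u(253474).
With u(x) = √x: δ^2 = √79000/√253474 = √(79000/253474) = 0.55827.
Taking the square root: δ = 0.55827^(1/2) ≈ 0.747.

δ ≈ 0.747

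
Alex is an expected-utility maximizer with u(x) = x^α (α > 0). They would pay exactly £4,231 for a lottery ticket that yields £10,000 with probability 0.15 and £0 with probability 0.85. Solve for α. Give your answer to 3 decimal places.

Since u(0) = 0, the lottery's EU is 0.15·10000^α.
Equating: 4231^α = 0.15·10000^α, i.e. 0.4231^α = 0.15.
Take logs: α = ln 0.15 / ln(4231/10000) ≈ 2.20558.

α ≈ 2.206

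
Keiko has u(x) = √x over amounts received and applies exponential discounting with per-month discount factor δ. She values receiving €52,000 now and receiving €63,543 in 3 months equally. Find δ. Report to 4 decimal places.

δ ≈ 0.9671

Equating discounted utilities: u(52000) = δ^3·u(63543) ⇒ δ^3 = u(52000)/u(63543).
Since u(x) = √x, δ^3 = √(52000/63543) = 0.90462.
Taking the cube root: δ = 0.90462^(1/3) ≈ 0.9671.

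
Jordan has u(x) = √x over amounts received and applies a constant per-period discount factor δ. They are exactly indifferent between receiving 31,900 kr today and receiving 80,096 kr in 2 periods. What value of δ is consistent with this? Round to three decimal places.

Indifference means u(31900) = δ^2 · u(80096), so δ^2 = u(31900)/u(80096).
With u(x) = √x: δ^2 = √31900/√80096 = √(31900/80096) = 0.63109.
Taking the square root: δ = 0.63109^(1/2) ≈ 0.794.

δ ≈ 0.794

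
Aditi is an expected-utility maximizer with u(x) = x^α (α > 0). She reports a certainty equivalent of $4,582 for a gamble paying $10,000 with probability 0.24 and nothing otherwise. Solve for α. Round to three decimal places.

α ≈ 1.829

EU(lottery) = 0.24·10000^α + 0.76·0 = 0.24·10000^α.
Indifference: 4582^α = 0.24·10000^α, so (4582/10000)^α = 0.24.
Taking logs: α·ln(4582/10000) = ln(0.24), so α = -1.427116 / -0.780450 ≈ 1.829.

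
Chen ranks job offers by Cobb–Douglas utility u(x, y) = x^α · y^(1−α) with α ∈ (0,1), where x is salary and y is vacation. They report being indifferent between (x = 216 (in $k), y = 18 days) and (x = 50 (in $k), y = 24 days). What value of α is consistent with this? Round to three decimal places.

α ≈ 0.164

Set the two utilities equal: 216^α·18^(1−α) = 50^α·24^(1−α).
Rearrange to (216/50)^α = (24/18)^(1−α) and take logs: α·1.463255 = (1−α)·0.287682.
Thus α·(1.750937) = 0.287682, so α = 0.287682/1.750937 ≈ 0.164.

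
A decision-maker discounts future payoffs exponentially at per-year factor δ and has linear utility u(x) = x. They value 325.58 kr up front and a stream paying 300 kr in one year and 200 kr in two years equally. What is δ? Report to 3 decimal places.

Present value of the stream is 300·δ + 200·δ². Indifference gives 300δ + 200δ² = 325.58.
Rearranged: 200δ² + 300δ − 325.58 = 0.
By the quadratic formula (taking the positive root), δ = (−300 + √350464.00) / 400 ≈ 0.730.

δ ≈ 0.730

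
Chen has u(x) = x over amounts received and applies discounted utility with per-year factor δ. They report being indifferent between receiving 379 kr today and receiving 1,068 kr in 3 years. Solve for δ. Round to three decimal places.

The payoff in 3 years is discounted by δ^3, so u(379) = δ^3·u(1068) and δ^3 = u(379)/u(1068).
With u(x) = x: δ^3 = 379/1068 = 0.35487.
Taking the cube root: δ = 0.35487^(1/3) ≈ 0.708.

δ ≈ 0.708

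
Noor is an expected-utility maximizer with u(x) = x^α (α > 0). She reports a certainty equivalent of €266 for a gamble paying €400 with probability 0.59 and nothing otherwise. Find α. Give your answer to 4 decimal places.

α ≈ 1.2933

The lottery's expected utility is 0.59·u(400) + 0.41·u(0) = 0.59·400^α (since u(0) = 0 for α > 0).
Setting u(266) equal to that: 266^α = 0.59·400^α ⇒ (266/400)^α = 0.59.
Take logs: α = ln 0.59 / ln(266/400) ≈ 1.293318.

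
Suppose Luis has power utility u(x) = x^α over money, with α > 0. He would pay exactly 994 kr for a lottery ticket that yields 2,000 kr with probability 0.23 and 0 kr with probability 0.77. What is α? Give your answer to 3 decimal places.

α ≈ 2.102

EU(lottery) = 0.23·2000^α + 0.77·0 = 0.23·2000^α.
Equating: 994^α = 0.23·2000^α, i.e. 0.4970^α = 0.23.
α = ln(0.23) / ln(994/2000) = -1.469676/-0.699165 ≈ 2.102.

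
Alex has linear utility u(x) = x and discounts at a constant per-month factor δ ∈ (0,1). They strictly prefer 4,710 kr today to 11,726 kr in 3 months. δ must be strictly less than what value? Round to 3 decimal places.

δ < 0.738

Under u(x) = x this choice says 4710 > δ^3·11726.
So δ^3 < 4710/11726 = 0.40167; taking the cube root of both positive sides preserves the inequality.
δ < (4710/11726)^(1/3) ≈ 0.738.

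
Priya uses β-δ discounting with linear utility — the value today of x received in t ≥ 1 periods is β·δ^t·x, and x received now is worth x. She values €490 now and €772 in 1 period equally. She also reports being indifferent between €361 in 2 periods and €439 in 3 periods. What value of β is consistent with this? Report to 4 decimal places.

Both payoffs in the second observation are in the future, so β drops out: δ^2·361 = δ^3·439 ⇒ δ = 361/439 = 0.82232.
Substituting δ into 490 = β·δ·772: β = 490/(634.834) ≈ 0.7719.

β ≈ 0.7719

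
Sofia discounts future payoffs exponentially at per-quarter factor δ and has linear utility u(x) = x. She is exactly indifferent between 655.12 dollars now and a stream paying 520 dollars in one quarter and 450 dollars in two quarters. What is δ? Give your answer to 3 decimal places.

The stream is worth 520δ + 450δ² today, so 520δ + 450δ² = 655.12.
So 450δ² + 520δ − 655.12 = 0.
By the quadratic formula (taking the positive root), δ = (−520 + √1449616.00) / 900 ≈ 0.760.

δ ≈ 0.760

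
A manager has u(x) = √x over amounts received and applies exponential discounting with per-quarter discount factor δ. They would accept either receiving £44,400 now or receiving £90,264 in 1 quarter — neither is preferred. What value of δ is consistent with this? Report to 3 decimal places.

Equating discounted utilities: u(44400) = δ·u(90264) ⇒ δ = u(44400)/u(90264).
With u(x) = √x: δ = √44400/√90264 = √(44400/90264) = 0.70135.

δ ≈ 0.701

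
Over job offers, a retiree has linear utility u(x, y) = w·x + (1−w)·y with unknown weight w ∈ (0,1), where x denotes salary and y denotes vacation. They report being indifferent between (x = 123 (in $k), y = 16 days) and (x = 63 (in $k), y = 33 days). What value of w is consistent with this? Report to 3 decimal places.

w = 0.221

u(123,16) = u(63,33) means w·123 + (1−w)·16 = w·63 + (1−w)·33.
Collecting terms: w·60 = (1−w)·17.
The marginal rate of substitution is 17/60, so w = 17/(60+17) = 0.221.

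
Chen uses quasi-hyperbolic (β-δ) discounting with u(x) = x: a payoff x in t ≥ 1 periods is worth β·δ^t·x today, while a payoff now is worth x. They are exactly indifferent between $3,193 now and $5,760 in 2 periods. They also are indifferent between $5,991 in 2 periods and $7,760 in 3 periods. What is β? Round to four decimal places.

Both payoffs in the second observation are in the future, so β drops out: δ^2·5991 = δ^3·7760 ⇒ δ = 5991/7760 = 0.77204.
Substituting δ into 3193 = β·δ^2·5760: β = 3193/(3433.189) ≈ 0.9300.

β ≈ 0.9300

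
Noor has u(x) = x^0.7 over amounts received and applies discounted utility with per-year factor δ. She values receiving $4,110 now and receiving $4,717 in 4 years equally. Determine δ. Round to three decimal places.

δ ≈ 0.976

Equating discounted utilities: u(4110) = δ^4·u(4717) ⇒ δ^4 = u(4110)/u(4717).
Since u(x) = x^0.7, δ^4 = (4110/4717)^0.7 = 0.87132^0.7 = 0.90808.
So δ = 0.90808^(1/4) ≈ 0.976.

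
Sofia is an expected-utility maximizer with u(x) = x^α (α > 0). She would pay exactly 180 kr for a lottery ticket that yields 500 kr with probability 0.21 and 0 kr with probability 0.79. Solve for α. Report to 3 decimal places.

α ≈ 1.528

The lottery's expected utility is 0.21·u(500) + 0.79·u(0) = 0.21·500^α (since u(0) = 0 for α > 0).
Setting u(180) equal to that: 180^α = 0.21·500^α ⇒ (180/500)^α = 0.21.
Take logs: α = ln 0.21 / ln(180/500) ≈ 1.52757.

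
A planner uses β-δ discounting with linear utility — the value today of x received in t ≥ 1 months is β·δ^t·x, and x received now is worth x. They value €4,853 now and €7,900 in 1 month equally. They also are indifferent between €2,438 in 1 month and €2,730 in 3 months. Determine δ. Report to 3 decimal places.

δ ≈ 0.945

Both payoffs in the second observation are in the future, so β drops out: δ^1·2438 = δ^3·2730 ⇒ δ^2 = 2438/2730 = 0.89304, so δ = 0.94501.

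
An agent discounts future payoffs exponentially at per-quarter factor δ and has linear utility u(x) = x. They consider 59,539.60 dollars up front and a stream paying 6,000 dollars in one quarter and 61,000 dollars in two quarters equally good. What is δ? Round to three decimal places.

Present value of the stream is 6000·δ + 61000·δ². Indifference gives 6000δ + 61000δ² = 59539.60.
So 61000δ² + 6000δ − 59539.60 = 0.
δ = (−6000 + √(6000² + 4·61000·59539.60)) / (2·61000) = (−6000 + √14563662400.00) / 122000 ≈ 0.940.

δ ≈ 0.940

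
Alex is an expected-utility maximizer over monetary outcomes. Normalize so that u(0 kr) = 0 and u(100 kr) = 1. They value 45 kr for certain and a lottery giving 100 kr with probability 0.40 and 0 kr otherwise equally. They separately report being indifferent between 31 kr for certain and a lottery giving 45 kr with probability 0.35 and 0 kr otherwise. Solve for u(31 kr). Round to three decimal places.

First, u(45 kr) = 0.40·u(100 kr) + 0.60·u(0 kr) = 0.40.
The second indifference gives u(31 kr) = 0.35·u(45 kr) + 0.65·u(0 kr) = 0.35·0.40 + 0.65·0.00 = 0.1400.

0.140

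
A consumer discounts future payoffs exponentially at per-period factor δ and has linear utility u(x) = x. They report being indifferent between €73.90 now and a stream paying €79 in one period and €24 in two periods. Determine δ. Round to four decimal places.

δ ≈ 0.7600

The stream is worth 79δ + 24δ² today, so 79δ + 24δ² = 73.90.
That is, 24δ² + 79δ − 73.90 = 0, a quadratic in δ.
δ = (−79 + √(79² + 4·24·73.90)) / (2·24) = (−79 + √13335.40) / 48 ≈ 0.7600.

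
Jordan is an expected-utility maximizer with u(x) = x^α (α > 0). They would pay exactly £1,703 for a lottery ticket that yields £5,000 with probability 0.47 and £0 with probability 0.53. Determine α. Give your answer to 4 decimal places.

α ≈ 0.7010

EU(lottery) = 0.47·5000^α + 0.53·0 = 0.47·5000^α.
Indifference: 1703^α = 0.47·5000^α, so (1703/5000)^α = 0.47.
α = ln(0.47) / ln(1703/5000) = -0.7550226/-1.0770465 ≈ 0.7010.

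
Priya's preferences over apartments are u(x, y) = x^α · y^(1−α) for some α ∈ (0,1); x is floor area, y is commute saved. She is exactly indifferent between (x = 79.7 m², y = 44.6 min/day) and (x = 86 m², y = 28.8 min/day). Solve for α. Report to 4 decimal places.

α ≈ 0.8518

Indifference: 79.7^α · 44.6^(1−α) = 86^α · 28.8^(1−α).
(79.7/86)^α = (28.8/44.6)^(1−α); take logs: α·ln(79.7/86) = (1−α)·ln(28.8/44.6), i.e. α·-0.0760777 = (1−α)·-0.4373585.
With A = -0.0760777 and B = -0.4373585: α·A = (1−α)·B, so α = B/(A+B) = -0.4373585/-0.5134362 ≈ 0.8518.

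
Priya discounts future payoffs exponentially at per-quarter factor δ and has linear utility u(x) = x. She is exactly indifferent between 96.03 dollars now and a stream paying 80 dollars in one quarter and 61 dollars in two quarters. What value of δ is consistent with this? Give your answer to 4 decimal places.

δ ≈ 0.7600

The stream is worth 80δ + 61δ² today, so 80δ + 61δ² = 96.03.
So 61δ² + 80δ − 96.03 = 0.
By the quadratic formula (taking the positive root), δ = (−80 + √29831.32) / 122 ≈ 0.7600.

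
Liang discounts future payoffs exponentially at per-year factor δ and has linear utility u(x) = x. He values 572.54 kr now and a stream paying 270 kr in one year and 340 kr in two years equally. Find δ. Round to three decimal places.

δ ≈ 0.960

Present value of the stream is 270·δ + 340·δ². Indifference gives 270δ + 340δ² = 572.54.
Rearranged: 340δ² + 270δ − 572.54 = 0.
By the quadratic formula (taking the positive root), δ = (−270 + √851554.40) / 680 ≈ 0.960.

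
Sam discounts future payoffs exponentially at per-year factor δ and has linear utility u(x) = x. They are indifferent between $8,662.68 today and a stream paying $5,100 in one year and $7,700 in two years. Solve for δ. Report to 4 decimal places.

δ ≈ 0.7800

Equating present values: 8662.68 = 5100δ + 7700δ².
Rearranged: 7700δ² + 5100δ − 8662.68 = 0.
The positive root is δ = [−5100 + √(5100² + 4·7700·8662.68)] / (2·7700) = (−5100 + 17112.000)/15400 ≈ 0.7800.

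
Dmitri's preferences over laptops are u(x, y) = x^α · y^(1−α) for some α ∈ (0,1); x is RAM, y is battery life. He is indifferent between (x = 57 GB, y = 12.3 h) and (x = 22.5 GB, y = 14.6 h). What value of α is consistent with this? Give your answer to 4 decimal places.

Set the two utilities equal: 57^α·12.3^(1−α) = 22.5^α·14.6^(1−α).
(57/22.5)^α = (14.6/12.3)^(1−α); take logs: α·ln(57/22.5) = (1−α)·ln(14.6/12.3), i.e. α·0.9295360 = (1−α)·0.1714223.
With A = 0.9295360 and B = 0.1714223: α·A = (1−α)·B, so α = B/(A+B) = 0.1714223/1.1009583 ≈ 0.1557.

α ≈ 0.1557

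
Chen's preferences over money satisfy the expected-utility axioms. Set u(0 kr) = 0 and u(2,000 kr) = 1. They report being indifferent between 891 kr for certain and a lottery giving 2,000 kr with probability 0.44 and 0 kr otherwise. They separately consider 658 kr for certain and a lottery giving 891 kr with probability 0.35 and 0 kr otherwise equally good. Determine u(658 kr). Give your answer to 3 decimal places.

0.154

First, u(891 kr) = 0.44·u(2,000 kr) + 0.56·u(0 kr) = 0.44.
Chaining: u(658 kr) = 0.35·0.44 + 0.65·0.00 = 0.1540.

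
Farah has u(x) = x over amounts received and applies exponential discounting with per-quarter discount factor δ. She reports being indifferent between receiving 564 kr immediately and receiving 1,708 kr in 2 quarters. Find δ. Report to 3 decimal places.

The payoff in 2 quarters is discounted by δ^2, so u(564) = δ^2·u(1708) and δ^2 = u(564)/u(1708).
With u(x) = x: δ^2 = 564/1708 = 0.33021.
Hence δ = (0.33021)^(1/2) = 0.57464.

δ ≈ 0.575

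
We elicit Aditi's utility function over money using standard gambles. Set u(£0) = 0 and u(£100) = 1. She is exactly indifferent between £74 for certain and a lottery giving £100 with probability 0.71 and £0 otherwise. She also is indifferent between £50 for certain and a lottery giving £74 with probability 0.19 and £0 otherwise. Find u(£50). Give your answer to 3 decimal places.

0.135

The first gamble pins u(£74): it must equal 0.71·1 + 0.29·0 = 0.71.
Then u(£50) = 0.19·u(£74) + 0.81·u(£0) = 0.19·0.71 + 0.81·0.00 = 0.1349.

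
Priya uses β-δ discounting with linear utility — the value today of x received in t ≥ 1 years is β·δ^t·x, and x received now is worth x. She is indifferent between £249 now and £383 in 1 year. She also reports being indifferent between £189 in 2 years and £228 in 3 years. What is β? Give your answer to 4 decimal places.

The second indifference involves only future payoffs, so β cancels: β·δ^2·189 = β·δ^3·228, giving δ = 189/228 = 0.82895.
Substituting δ into 249 = β·δ·383: β = 249/(317.487) ≈ 0.7843.

β ≈ 0.7843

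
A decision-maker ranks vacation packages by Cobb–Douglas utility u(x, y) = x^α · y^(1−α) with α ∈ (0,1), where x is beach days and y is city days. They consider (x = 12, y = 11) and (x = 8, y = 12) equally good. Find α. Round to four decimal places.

α ≈ 0.1767

Set the two utilities equal: 12^α·11^(1−α) = 8^α·12^(1−α).
(12/8)^α = (12/11)^(1−α); take logs: α·ln(12/8) = (1−α)·ln(12/11), i.e. α·0.4054651 = (1−α)·0.0870114.
With A = 0.4054651 and B = 0.0870114: α·A = (1−α)·B, so α = B/(A+B) = 0.0870114/0.4924765 ≈ 0.1767.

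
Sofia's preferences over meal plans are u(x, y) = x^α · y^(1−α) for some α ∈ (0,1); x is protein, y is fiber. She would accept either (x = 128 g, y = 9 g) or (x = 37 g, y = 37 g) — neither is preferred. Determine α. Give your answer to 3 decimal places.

α ≈ 0.533

Indifference: 128^α · 9^(1−α) = 37^α · 37^(1−α).
(128/37)^α = (37/9)^(1−α); take logs: α·ln(128/37) = (1−α)·ln(37/9), i.e. α·1.241112 = (1−α)·1.413693.
Thus α·(2.654805) = 1.413693, so α = 1.413693/2.654805 ≈ 0.533.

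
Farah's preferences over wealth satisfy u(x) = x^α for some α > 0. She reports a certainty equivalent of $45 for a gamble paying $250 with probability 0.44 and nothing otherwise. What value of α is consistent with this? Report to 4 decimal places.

α ≈ 0.4788

Since u(0) = 0, the lottery's EU is 0.44·250^α.
Equating: 45^α = 0.44·250^α, i.e. 0.1800^α = 0.44.
Take logs: α = ln 0.44 / ln(45/250) ≈ 0.478762.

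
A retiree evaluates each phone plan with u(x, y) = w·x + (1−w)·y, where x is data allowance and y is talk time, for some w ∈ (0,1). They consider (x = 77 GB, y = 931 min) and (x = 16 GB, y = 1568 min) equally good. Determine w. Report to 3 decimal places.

Equating utilities: w·77 + (1−w)·931 = w·16 + (1−w)·1568.
Rearranging, 61·w − 637·(1−w) = 0.
The marginal rate of substitution is 637/61, so w = 637/(61+637) = 0.913.

w = 0.913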